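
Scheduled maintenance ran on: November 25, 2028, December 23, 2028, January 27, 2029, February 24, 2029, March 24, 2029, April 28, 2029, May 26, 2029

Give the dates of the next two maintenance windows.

Gaps: 28, 35, 28, 28, 35, 28 days — a mix of 28 and 35. Every date is a Saturday.
Each is the 4th Saturday of its month.
June 2029 — 4th Saturday is June 23, 2029.
July 2029 — 4th Saturday is July 28, 2029.

June 23, 2029; July 28, 2029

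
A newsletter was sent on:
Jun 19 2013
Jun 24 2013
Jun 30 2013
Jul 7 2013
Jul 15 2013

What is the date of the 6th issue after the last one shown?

Sep 22 2013

Gaps: 5, 6, 7, 8 days — each gap is 1 larger than the previous one.
Next gap: 9 days. Jul 15 2013 + 9 days = Jul 24 2013.
Next gap: 10 days. Jul 24 2013 + 10 days = Aug 3 2013.
Next gap: 11 days. Aug 3 2013 + 11 days = Aug 14 2013.
Next gap: 12 days. Aug 14 2013 + 12 days = Aug 26 2013.
Next gap: 13 days. Aug 26 2013 + 13 days = Sep 8 2013.
Next gap: 14 days. Sep 8 2013 + 14 days = Sep 22 2013.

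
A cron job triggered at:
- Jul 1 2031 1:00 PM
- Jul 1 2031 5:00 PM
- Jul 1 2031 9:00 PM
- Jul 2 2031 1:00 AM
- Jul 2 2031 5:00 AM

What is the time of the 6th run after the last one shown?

Gaps: 4, 4, 4, 4 hours — each event is 4 hours after the previous one.
Jul 2 2031 5:00 AM + 4 h = Jul 2 2031 9:00 AM.
Jul 2 2031 9:00 AM + 4 h = Jul 2 2031 1:00 PM.
Jul 2 2031 1:00 PM + 4 h = Jul 2 2031 5:00 PM.
Jul 2 2031 5:00 PM + 4 h = Jul 2 2031 9:00 PM.
Jul 2 2031 9:00 PM + 4 h = Jul 3 2031 1:00 AM.
Jul 3 2031 1:00 AM + 4 h = Jul 3 2031 5:00 AM.

Jul 3 2031 5:00 AM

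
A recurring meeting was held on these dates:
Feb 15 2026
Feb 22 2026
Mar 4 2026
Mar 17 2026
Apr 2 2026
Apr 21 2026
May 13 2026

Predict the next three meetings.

Intervals are 7, 10, 13, 16, 19, 22 days — an arithmetic progression with common difference 3.
Next gap: 25 days. May 13 2026 + 25 days = Jun 7 2026.
Next gap: 28 days. Jun 7 2026 + 28 days = Jul 5 2026.
Next gap: 31 days. Jul 5 2026 + 31 days = Aug 5 2026.

Jun 7 2026, Jul 5 2026, Aug 5 2026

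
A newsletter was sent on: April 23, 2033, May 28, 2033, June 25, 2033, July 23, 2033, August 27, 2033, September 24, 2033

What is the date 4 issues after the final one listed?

January 28, 2034

These are Saturdays at 28- or 35-day spacing (35, 28, 28, 35, 28).
The pattern: 4th Saturday of the month.
4th Saturday of October 2033: October 22, 2033.
4th Saturday of November 2033: November 26, 2033.
December 2033 — 4th Saturday is December 24, 2033.
4th Saturday of January 2034: January 28, 2034.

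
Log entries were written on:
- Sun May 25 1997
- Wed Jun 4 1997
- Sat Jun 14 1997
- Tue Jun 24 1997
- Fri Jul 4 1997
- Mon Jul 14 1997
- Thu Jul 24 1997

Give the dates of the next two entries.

Gaps between consecutive events: 10, 10, 10, 10, 10, 10 days — a constant 10-day interval.
Thu Jul 24 1997 + 10 days = Sun Aug 3 1997.
Sun Aug 3 1997 + 10 days = Wed Aug 13 1997.

Sun Aug 3 1997, Wed Aug 13 1997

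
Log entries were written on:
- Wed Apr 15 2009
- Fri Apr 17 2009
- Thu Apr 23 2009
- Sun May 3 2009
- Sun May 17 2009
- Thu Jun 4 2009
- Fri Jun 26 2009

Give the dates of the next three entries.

The spacing grows by 4 each time: 2, 6, 10, 14, 18, 22 days.
Next gap: 26 days. Fri Jun 26 2009 + 26 days = Wed Jul 22 2009.
Next gap: 30 days. Wed Jul 22 2009 + 30 days = Fri Aug 21 2009.
Next gap: 34 days. Fri Aug 21 2009 + 34 days = Thu Sep 24 2009.

Wed Jul 22 2009, Fri Aug 21 2009, Thu Sep 24 2009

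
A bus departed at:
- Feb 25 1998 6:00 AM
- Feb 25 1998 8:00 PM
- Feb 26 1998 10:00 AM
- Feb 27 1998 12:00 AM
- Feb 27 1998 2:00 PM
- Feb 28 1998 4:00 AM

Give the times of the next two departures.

Spacing: 14, 14, 14, 14, 14 h — constant 14 h.
Feb 28 1998 4:00 AM + 14 h = Feb 28 1998 6:00 PM.
Feb 28 1998 6:00 PM + 14 h = Mar 1 1998 8:00 AM.

Feb 28 1998 6:00 PM, Mar 1 1998 8:00 AM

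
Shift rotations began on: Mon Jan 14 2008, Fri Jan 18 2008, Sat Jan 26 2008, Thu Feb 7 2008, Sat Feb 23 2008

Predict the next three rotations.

Gaps: 4, 8, 12, 16 days — each gap is 4 larger than the previous one.
Next gap: 20 days. Sat Feb 23 2008 + 20 days = Fri Mar 14 2008.
Next gap: 24 days. Fri Mar 14 2008 + 24 days = Mon Apr 7 2008.
Next gap: 28 days. Mon Apr 7 2008 + 28 days = Mon May 5 2008.

Fri Mar 14 2008, Mon Apr 7 2008, Mon May 5 2008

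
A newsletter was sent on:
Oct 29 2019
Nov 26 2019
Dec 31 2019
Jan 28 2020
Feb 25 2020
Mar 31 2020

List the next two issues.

Every date is a Tuesday; gaps 28, 35, 28, 28, 35 days.
Each is the last Tuesday of its month (at least one falls on the 29th or later, ruling out '4th Tuesday').
April 2020 ends with Tuesday Apr 28 2020.
Last Tuesday of May 2020: May 26 2020.

Apr 28 2020, May 26 2020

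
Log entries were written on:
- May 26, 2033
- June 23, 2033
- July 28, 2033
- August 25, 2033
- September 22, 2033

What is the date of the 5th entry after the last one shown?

February 23, 2034

All dates are Thursdays, 28, 35, 28, 28 days apart.
Specifically, the 4th Thursday of each month.
October 2033 — 4th Thursday is October 27, 2033.
4th Thursday of November 2033: November 24, 2033.
December 2033 — 4th Thursday is December 22, 2033.
4th Thursday of January 2034: January 26, 2034.
4th Thursday of February 2034: February 23, 2034.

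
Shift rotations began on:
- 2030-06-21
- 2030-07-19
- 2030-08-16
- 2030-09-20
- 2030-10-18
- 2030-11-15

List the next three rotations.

Gaps: 28, 28, 35, 28, 28 days — a mix of 28 and 35. Every date is a Friday.
Each is the 3rd Friday of its month.
December 2030 — 3rd Friday is 2030-12-20.
3rd Friday of January 2031: 2031-01-17.
3rd Friday of February 2031: 2031-02-21.

2030-12-20, 2031-01-17, 2031-02-21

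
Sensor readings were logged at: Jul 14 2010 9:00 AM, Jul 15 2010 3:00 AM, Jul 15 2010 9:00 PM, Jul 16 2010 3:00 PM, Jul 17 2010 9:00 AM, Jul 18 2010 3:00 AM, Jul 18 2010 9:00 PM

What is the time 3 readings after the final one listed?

Gaps: 18, 18, 18, 18, 18, 18 hours — each event is 18 hours after the previous one.
Jul 18 2010 9:00 PM + 18 h = Jul 19 2010 3:00 PM.
Jul 19 2010 3:00 PM + 18 h = Jul 20 2010 9:00 AM.
Jul 20 2010 9:00 AM + 18 h = Jul 21 2010 3:00 AM.

Jul 21 2010 3:00 AM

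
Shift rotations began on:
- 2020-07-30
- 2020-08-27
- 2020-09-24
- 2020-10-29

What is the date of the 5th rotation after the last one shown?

2021-03-25

All Thursdays; the gaps (28, 28, 35) vary with month length.
This is the last Thursday of each month.
Last Thursday of November 2020: 2020-11-26.
December 2020 ends with Thursday 2020-12-31.
Last Thursday of January 2021: 2021-01-28.
Last Thursday of February 2021: 2021-02-25.
Last Thursday of March 2021: 2021-03-25.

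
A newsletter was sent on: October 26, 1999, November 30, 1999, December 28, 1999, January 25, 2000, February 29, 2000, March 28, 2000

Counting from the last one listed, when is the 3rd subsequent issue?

June 27, 2000

All Tuesdays; the gaps (35, 28, 28, 35, 28) vary with month length.
This is the last Tuesday of each month.
April 2000 ends with Tuesday April 25, 2000.
Last Tuesday of May 2000: May 30, 2000.
Last Tuesday of June 2000: June 27, 2000.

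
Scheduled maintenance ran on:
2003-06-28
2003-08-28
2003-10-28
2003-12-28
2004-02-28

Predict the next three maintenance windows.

The day-of-month is always 28 (61, 61, 61, 62 days between events).
So this recurs on the 28th of every 2 months.
Next: April 2004 → 2004-04-28.
Next: June 2004 → 2004-06-28.
August 2004: 2004-08-28.

2004-04-28, 2004-06-28, 2004-08-28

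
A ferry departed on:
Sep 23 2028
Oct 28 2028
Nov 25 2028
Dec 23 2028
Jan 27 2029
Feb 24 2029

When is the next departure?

These are Saturdays at 28- or 35-day spacing (35, 28, 28, 35, 28).
The pattern: 4th Saturday of the month.
4th Saturday of March 2029: Mar 24 2029.

Mar 24 2029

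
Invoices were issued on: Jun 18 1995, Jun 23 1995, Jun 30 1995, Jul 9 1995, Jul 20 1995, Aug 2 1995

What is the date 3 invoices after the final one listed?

Gaps: 5, 7, 9, 11, 13 days — each gap is 2 larger than the previous one.
Next gap: 15 days. Aug 2 1995 + 15 days = Aug 17 1995.
Next gap: 17 days. Aug 17 1995 + 17 days = Sep 3 1995.
Next gap: 19 days. Sep 3 1995 + 19 days = Sep 22 1995.

Sep 22 1995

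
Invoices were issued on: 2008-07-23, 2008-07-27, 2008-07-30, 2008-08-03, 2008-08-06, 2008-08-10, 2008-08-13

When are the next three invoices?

2008-08-17, 2008-08-20, 2008-08-24

Every event lands on a Wednesday or Sunday (gaps cycle 4, 3, 4, 3, 4, 3).
So the schedule is: every Wednesday and Sunday.
Next Sunday: 2008-08-17.
The following Wednesday is 2008-08-20.
The following Sunday is 2008-08-24.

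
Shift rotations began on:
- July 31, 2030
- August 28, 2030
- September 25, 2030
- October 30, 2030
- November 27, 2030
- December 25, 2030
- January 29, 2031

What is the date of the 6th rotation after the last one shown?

All Wednesdays; the gaps (28, 28, 35, 28, 28, 35) vary with month length.
This is the last Wednesday of each month.
February 2031 ends with Wednesday February 26, 2031.
March 2031 ends with Wednesday March 26, 2031.
Last Wednesday of April 2031: April 30, 2031.
May 2031 ends with Wednesday May 28, 2031.
June 2031 ends with Wednesday June 25, 2031.
July 2031 ends with Wednesday July 30, 2031.

July 30, 2031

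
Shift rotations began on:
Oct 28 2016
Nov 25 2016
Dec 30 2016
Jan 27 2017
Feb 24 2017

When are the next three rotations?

Mar 31 2017, Apr 28 2017, May 26 2017

All Fridays; the gaps (28, 35, 28, 28) vary with month length.
This is the last Friday of each month.
Last Friday of March 2017: Mar 31 2017.
April 2017 ends with Friday Apr 28 2017.
May 2017 ends with Friday May 26 2017.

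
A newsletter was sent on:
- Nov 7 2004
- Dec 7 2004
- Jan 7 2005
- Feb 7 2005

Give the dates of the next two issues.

Mar 7 2005, Apr 7 2005

The day-of-month is always 7 (30, 31, 31 days between events).
So this recurs on the 7th of each month.
March 2005: Mar 7 2005.
Next: April 2005 → Apr 7 2005.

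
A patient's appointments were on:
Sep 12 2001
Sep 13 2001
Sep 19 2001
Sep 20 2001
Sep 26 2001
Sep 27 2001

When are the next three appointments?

Every event lands on a Wednesday or Thursday (gaps cycle 1, 6, 1, 6, 1).
So the schedule is: every Wednesday and Thursday.
Next Wednesday: Oct 3 2001.
The following Thursday is Oct 4 2001.
The following Wednesday is Oct 10 2001.

Oct 3 2001, Oct 4 2001, Oct 10 2001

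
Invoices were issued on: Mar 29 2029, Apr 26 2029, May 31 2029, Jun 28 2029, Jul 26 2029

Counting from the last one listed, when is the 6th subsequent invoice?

These are Thursdays with 28, 35, 28, 28-day gaps.
Each is the final Thursday of its month — Mar 29 2029 is past the 28th, so '4th Thursday' doesn't fit.
August 2029 ends with Thursday Aug 30 2029.
Last Thursday of September 2029: Sep 27 2029.
October 2029 ends with Thursday Oct 25 2029.
Last Thursday of November 2029: Nov 29 2029.
Last Thursday of December 2029: Dec 27 2029.
Last Thursday of January 2030: Jan 31 2030.

Jan 31 2030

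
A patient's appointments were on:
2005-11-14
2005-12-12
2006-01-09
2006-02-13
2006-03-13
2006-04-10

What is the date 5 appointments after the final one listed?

These are Mondays at 28- or 35-day spacing (28, 28, 35, 28, 28).
The pattern: 2nd Monday of the month.
2nd Monday of May 2006: 2006-05-08.
2nd Monday of June 2006: 2006-06-12.
July 2006 — 2nd Monday is 2006-07-10.
August 2006 — 2nd Monday is 2006-08-14.
2nd Monday of September 2006: 2006-09-11.

2006-09-11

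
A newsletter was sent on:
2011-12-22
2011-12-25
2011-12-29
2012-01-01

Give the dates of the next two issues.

2012-01-05, 2012-01-08

Every event lands on a Thursday or Sunday (gaps cycle 3, 4, 3).
So the schedule is: every Thursday and Sunday.
Next Thursday: 2012-01-05.
Next Sunday: 2012-01-08.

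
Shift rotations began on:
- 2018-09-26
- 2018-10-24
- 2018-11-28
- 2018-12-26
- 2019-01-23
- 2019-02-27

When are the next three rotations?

These are Wednesdays at 28- or 35-day spacing (28, 35, 28, 28, 35).
The pattern: 4th Wednesday of the month.
March 2019 — 4th Wednesday is 2019-03-27.
4th Wednesday of April 2019: 2019-04-24.
May 2019 — 4th Wednesday is 2019-05-22.

2019-03-27, 2019-04-24, 2019-05-22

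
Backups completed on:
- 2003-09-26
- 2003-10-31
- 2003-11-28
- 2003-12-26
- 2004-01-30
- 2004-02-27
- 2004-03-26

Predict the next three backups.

2004-04-30, 2004-05-28, 2004-06-25

Every date is a Friday; gaps 35, 28, 28, 35, 28, 28 days.
Each is the last Friday of its month (at least one falls on the 29th or later, ruling out '4th Friday').
Last Friday of April 2004: 2004-04-30.
May 2004 ends with Friday 2004-05-28.
June 2004 ends with Friday 2004-06-25.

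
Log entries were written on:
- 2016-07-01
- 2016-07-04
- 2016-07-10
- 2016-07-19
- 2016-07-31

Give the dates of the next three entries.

Intervals are 3, 6, 9, 12 days — an arithmetic progression with common difference 3.
Next gap: 15 days. 2016-07-31 + 15 days = 2016-08-15.
Next gap: 18 days. 2016-08-15 + 18 days = 2016-09-02.
Next gap: 21 days. 2016-09-02 + 21 days = 2016-09-23.

2016-08-15, 2016-09-02, 2016-09-23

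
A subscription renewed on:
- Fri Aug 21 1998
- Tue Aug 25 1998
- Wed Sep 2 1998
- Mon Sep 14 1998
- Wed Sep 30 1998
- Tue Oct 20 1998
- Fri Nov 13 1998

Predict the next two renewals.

Gaps: 4, 8, 12, 16, 20, 24 days — each gap is 4 larger than the previous one.
Next gap: 28 days. Fri Nov 13 1998 + 28 days = Fri Dec 11 1998.
Next gap: 32 days. Fri Dec 11 1998 + 32 days = Tue Jan 12 1999.

Fri Dec 11 1998, Tue Jan 12 1999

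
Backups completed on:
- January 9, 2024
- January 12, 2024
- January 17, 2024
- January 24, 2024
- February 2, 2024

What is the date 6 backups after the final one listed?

Intervals are 3, 5, 7, 9 days — an arithmetic progression with common difference 2.
Next gap: 11 days. February 2, 2024 + 11 days = February 13, 2024.
Next gap: 13 days. February 13, 2024 + 13 days = February 26, 2024.
Next gap: 15 days. February 26, 2024 + 15 days = March 12, 2024.
Next gap: 17 days. March 12, 2024 + 17 days = March 29, 2024.
Next gap: 19 days. March 29, 2024 + 19 days = April 17, 2024.
Next gap: 21 days. April 17, 2024 + 21 days = May 8, 2024.

May 8, 2024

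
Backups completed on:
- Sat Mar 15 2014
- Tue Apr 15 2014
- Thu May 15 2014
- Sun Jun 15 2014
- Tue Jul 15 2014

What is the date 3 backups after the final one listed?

Wed Oct 15 2014

Each date is the 15th; the gaps (31, 30, 31, 30) track the month lengths.
The rule is the 15th of each month.
August 2014: Fri Aug 15 2014.
September 2014: Mon Sep 15 2014.
Next: October 2014 → Wed Oct 15 2014.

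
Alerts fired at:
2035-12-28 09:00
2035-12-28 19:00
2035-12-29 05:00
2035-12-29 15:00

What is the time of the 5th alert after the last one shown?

Spacing: 10, 10, 10 h — constant 10 h.
2035-12-29 15:00 + 10 h = 2035-12-30 01:00.
2035-12-30 01:00 + 10 h = 2035-12-30 11:00.
2035-12-30 11:00 + 10 h = 2035-12-30 21:00.
2035-12-30 21:00 + 10 h = 2035-12-31 07:00.
2035-12-31 07:00 + 10 h = 2035-12-31 17:00.

2035-12-31 17:00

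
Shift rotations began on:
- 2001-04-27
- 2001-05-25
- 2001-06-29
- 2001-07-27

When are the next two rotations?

2001-08-31, 2001-09-28

Every date is a Friday; gaps 28, 35, 28 days.
Each is the last Friday of its month (at least one falls on the 29th or later, ruling out '4th Friday').
Last Friday of August 2001: 2001-08-31.
September 2001 ends with Friday 2001-09-28.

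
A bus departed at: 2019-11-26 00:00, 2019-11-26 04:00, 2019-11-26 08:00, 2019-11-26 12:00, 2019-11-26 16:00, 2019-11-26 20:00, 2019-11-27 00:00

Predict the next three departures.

2019-11-27 04:00, 2019-11-27 08:00, 2019-11-27 12:00

The interval is a steady 4 hours (4, 4, 4, 4, 4, 4).
2019-11-27 00:00 + 4 h = 2019-11-27 04:00.
2019-11-27 04:00 + 4 h = 2019-11-27 08:00.
2019-11-27 08:00 + 4 h = 2019-11-27 12:00.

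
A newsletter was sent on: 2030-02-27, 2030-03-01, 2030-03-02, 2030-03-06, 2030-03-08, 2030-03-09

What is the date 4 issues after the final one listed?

Every event lands on a Wednesday or Friday or Saturday (gaps cycle 2, 1, 4, 2, 1).
So the schedule is: every Wednesday, Friday and Saturday.
The following Wednesday is 2030-03-13.
The following Friday is 2030-03-15.
The following Saturday is 2030-03-16.
The following Wednesday is 2030-03-20.

2030-03-20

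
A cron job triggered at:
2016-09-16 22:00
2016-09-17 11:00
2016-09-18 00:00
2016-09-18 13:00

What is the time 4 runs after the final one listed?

Gaps: 13, 13, 13 hours — each event is 13 hours after the previous one.
2016-09-18 13:00 + 13 h = 2016-09-19 02:00.
2016-09-19 02:00 + 13 h = 2016-09-19 15:00.
2016-09-19 15:00 + 13 h = 2016-09-20 04:00.
2016-09-20 04:00 + 13 h = 2016-09-20 17:00.

2016-09-20 17:00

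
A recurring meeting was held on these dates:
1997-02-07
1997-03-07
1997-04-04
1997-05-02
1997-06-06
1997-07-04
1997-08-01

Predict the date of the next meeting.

Gaps: 28, 28, 28, 35, 28, 28 days — a mix of 28 and 35. Every date is a Friday.
Each is the 1st Friday of its month.
September 1997 — 1st Friday is 1997-09-05.

1997-09-05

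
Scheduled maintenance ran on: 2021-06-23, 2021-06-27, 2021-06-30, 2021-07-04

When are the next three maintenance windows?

Every event lands on a Wednesday or Sunday (gaps cycle 4, 3, 4).
So the schedule is: every Wednesday and Sunday.
The following Wednesday is 2021-07-07.
The following Sunday is 2021-07-11.
The following Wednesday is 2021-07-14.

2021-07-07, 2021-07-11, 2021-07-14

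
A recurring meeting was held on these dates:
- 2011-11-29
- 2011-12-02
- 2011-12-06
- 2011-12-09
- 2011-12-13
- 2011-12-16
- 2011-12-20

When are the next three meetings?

Gaps: 3, 4, 3, 4, 3, 4 days — not constant, but cyclic with period 2.
The events fall on every Tuesday and Friday.
Next Friday: 2011-12-23.
The following Tuesday is 2011-12-27.
The following Friday is 2011-12-30.

2011-12-23, 2011-12-27, 2011-12-30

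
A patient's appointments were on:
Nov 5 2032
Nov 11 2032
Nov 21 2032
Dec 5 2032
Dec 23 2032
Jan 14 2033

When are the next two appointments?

Feb 9 2033, Mar 11 2033

The spacing grows by 4 each time: 6, 10, 14, 18, 22 days.
Next gap: 26 days. Jan 14 2033 + 26 days = Feb 9 2033.
Next gap: 30 days. Feb 9 2033 + 30 days = Mar 11 2033.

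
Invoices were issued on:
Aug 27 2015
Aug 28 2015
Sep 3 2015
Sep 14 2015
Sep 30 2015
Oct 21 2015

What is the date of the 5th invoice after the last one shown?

Apr 18 2016

Intervals are 1, 6, 11, 16, 21 days — an arithmetic progression with common difference 5.
Next gap: 26 days. Oct 21 2015 + 26 days = Nov 16 2015.
Next gap: 31 days. Nov 16 2015 + 31 days = Dec 17 2015.
Next gap: 36 days. Dec 17 2015 + 36 days = Jan 22 2016.
Next gap: 41 days. Jan 22 2016 + 41 days = Mar 3 2016.
Next gap: 46 days. Mar 3 2016 + 46 days = Apr 18 2016.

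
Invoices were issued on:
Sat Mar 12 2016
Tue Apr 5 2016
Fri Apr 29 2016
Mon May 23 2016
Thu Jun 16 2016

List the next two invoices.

Sun Jul 10 2016, Wed Aug 3 2016

Every event comes 24 days after the last (24, 24, 24, 24).
Thu Jun 16 2016 + 24 days = Sun Jul 10 2016.
Sun Jul 10 2016 + 24 days = Wed Aug 3 2016.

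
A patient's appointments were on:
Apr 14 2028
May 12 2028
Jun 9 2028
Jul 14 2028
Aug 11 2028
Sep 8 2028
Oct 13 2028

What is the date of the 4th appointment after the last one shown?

Feb 9 2029

These are Fridays at 28- or 35-day spacing (28, 28, 35, 28, 28, 35).
The pattern: 2nd Friday of the month.
November 2028 — 2nd Friday is Nov 10 2028.
December 2028 — 2nd Friday is Dec 8 2028.
January 2029 — 2nd Friday is Jan 12 2029.
February 2029 — 2nd Friday is Feb 9 2029.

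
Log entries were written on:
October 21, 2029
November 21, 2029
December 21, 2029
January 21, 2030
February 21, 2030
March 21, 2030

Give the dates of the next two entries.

The day-of-month is always 21 (31, 30, 31, 31, 28 days between events).
So this recurs on the 21st of each month.
April 2030: April 21, 2030.
May 2030: May 21, 2030.

April 21, 2030; May 21, 2030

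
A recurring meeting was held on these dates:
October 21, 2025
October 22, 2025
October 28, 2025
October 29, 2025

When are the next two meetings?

November 4, 2025; November 5, 2025

Every event lands on a Tuesday or Wednesday (gaps cycle 1, 6, 1).
So the schedule is: every Tuesday and Wednesday.
Next Tuesday: November 4, 2025.
Next Wednesday: November 5, 2025.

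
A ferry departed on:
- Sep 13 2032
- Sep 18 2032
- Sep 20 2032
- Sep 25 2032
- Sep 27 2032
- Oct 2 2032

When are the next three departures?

Oct 4 2032, Oct 9 2032, Oct 11 2032

The gap pattern 5, 2, 5, 2, 5 repeats every 2 events.
These are the Mondays and Saturdays of each week.
The following Monday is Oct 4 2032.
The following Saturday is Oct 9 2032.
Next Monday: Oct 11 2032.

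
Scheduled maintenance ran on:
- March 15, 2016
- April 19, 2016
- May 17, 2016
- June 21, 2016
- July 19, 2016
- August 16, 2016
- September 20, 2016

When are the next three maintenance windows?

These are Tuesdays at 28- or 35-day spacing (35, 28, 35, 28, 28, 35).
The pattern: 3rd Tuesday of the month.
3rd Tuesday of October 2016: October 18, 2016.
3rd Tuesday of November 2016: November 15, 2016.
3rd Tuesday of December 2016: December 20, 2016.

October 18, 2016; November 15, 2016; December 20, 2016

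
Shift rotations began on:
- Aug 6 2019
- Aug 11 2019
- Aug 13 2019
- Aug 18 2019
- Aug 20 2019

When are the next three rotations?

Aug 25 2019, Aug 27 2019, Sep 1 2019

Gaps: 5, 2, 5, 2 days — not constant, but cyclic with period 2.
The events fall on every Tuesday and Sunday.
Next Sunday: Aug 25 2019.
Next Tuesday: Aug 27 2019.
Next Sunday: Sep 1 2019.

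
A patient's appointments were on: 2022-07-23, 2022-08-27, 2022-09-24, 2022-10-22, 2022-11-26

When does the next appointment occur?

2022-12-24

Gaps: 35, 28, 28, 35 days — a mix of 28 and 35. Every date is a Saturday.
Each is the 4th Saturday of its month.
December 2022 — 4th Saturday is 2022-12-24.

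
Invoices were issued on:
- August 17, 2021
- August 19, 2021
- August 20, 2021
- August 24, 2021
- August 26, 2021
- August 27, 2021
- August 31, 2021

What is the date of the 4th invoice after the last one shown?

September 9, 2021

Gaps: 2, 1, 4, 2, 1, 4 days — not constant, but cyclic with period 3.
The events fall on every Tuesday, Thursday and Friday.
The following Thursday is September 2, 2021.
The following Friday is September 3, 2021.
Next Tuesday: September 7, 2021.
Next Thursday: September 9, 2021.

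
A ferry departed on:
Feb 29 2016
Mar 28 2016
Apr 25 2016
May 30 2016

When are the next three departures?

Jun 27 2016, Jul 25 2016, Aug 29 2016

Every date is a Monday; gaps 28, 28, 35 days.
Each is the last Monday of its month (at least one falls on the 29th or later, ruling out '4th Monday').
June 2016 ends with Monday Jun 27 2016.
Last Monday of July 2016: Jul 25 2016.
August 2016 ends with Monday Aug 29 2016.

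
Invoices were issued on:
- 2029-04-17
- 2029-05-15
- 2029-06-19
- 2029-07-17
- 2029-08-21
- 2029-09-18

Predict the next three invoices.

2029-10-16, 2029-11-20, 2029-12-18

Gaps: 28, 35, 28, 35, 28 days — a mix of 28 and 35. Every date is a Tuesday.
Each is the 3rd Tuesday of its month.
3rd Tuesday of October 2029: 2029-10-16.
November 2029 — 3rd Tuesday is 2029-11-20.
3rd Tuesday of December 2029: 2029-12-18.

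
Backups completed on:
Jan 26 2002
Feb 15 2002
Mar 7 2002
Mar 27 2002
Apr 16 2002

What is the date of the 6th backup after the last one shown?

Every event comes 20 days after the last (20, 20, 20, 20).
Apr 16 2002 + 20 days = May 6 2002.
May 6 2002 + 20 days = May 26 2002.
May 26 2002 + 20 days = Jun 15 2002.
Jun 15 2002 + 20 days = Jul 5 2002.
Jul 5 2002 + 20 days = Jul 25 2002.
Jul 25 2002 + 20 days = Aug 14 2002.

Aug 14 2002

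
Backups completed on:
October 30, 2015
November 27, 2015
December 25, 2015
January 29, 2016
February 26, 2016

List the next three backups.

March 25, 2016; April 29, 2016; May 27, 2016

Every date is a Friday; gaps 28, 28, 35, 28 days.
Each is the last Friday of its month (at least one falls on the 29th or later, ruling out '4th Friday').
Last Friday of March 2016: March 25, 2016.
Last Friday of April 2016: April 29, 2016.
Last Friday of May 2016: May 27, 2016.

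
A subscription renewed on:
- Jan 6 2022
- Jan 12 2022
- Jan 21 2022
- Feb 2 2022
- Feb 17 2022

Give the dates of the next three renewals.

Mar 7 2022, Mar 28 2022, Apr 21 2022

Gaps: 6, 9, 12, 15 days — each gap is 3 larger than the previous one.
Next gap: 18 days. Feb 17 2022 + 18 days = Mar 7 2022.
Next gap: 21 days. Mar 7 2022 + 21 days = Mar 28 2022.
Next gap: 24 days. Mar 28 2022 + 24 days = Apr 21 2022.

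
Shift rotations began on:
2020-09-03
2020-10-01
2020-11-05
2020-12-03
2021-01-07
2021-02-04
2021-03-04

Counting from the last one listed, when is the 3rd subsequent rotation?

All dates are Thursdays, 28, 35, 28, 35, 28, 28 days apart.
Specifically, the 1st Thursday of each month.
1st Thursday of April 2021: 2021-04-01.
May 2021 — 1st Thursday is 2021-05-06.
June 2021 — 1st Thursday is 2021-06-03.

2021-06-03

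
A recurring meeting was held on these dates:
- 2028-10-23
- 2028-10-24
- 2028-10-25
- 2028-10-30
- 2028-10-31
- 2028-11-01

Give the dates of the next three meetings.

2028-11-06, 2028-11-07, 2028-11-08

The gap pattern 1, 1, 5, 1, 1 repeats every 3 events.
These are the Mondays, Tuesdays and Wednesdays of each week.
Next Monday: 2028-11-06.
Next Tuesday: 2028-11-07.
Next Wednesday: 2028-11-08.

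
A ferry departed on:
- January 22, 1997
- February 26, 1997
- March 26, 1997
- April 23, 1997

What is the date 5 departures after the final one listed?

September 24, 1997

Gaps: 35, 28, 28 days — a mix of 28 and 35. Every date is a Wednesday.
Each is the 4th Wednesday of its month.
4th Wednesday of May 1997: May 28, 1997.
4th Wednesday of June 1997: June 25, 1997.
July 1997 — 4th Wednesday is July 23, 1997.
August 1997 — 4th Wednesday is August 27, 1997.
4th Wednesday of September 1997: September 24, 1997.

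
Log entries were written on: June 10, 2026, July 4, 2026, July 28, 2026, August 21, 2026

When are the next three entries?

Every event comes 24 days after the last (24, 24, 24).
August 21, 2026 + 24 days = September 14, 2026.
September 14, 2026 + 24 days = October 8, 2026.
October 8, 2026 + 24 days = November 1, 2026.

September 14, 2026; October 8, 2026; November 1, 2026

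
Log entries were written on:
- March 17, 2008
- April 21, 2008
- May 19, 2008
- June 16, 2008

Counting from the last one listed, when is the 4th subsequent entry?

These are Mondays at 28- or 35-day spacing (35, 28, 28).
The pattern: 3rd Monday of the month.
July 2008 — 3rd Monday is July 21, 2008.
August 2008 — 3rd Monday is August 18, 2008.
September 2008 — 3rd Monday is September 15, 2008.
October 2008 — 3rd Monday is October 20, 2008.

October 20, 2008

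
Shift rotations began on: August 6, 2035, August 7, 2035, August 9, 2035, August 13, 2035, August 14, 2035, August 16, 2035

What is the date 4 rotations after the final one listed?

August 27, 2035

The gap pattern 1, 2, 4, 1, 2 repeats every 3 events.
These are the Mondays, Tuesdays and Thursdays of each week.
The following Monday is August 20, 2035.
Next Tuesday: August 21, 2035.
The following Thursday is August 23, 2035.
Next Monday: August 27, 2035.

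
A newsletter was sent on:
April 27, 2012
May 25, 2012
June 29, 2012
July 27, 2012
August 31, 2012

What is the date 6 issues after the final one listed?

February 22, 2013

All Fridays; the gaps (28, 35, 28, 35) vary with month length.
This is the last Friday of each month.
Last Friday of September 2012: September 28, 2012.
October 2012 ends with Friday October 26, 2012.
Last Friday of November 2012: November 30, 2012.
Last Friday of December 2012: December 28, 2012.
Last Friday of January 2013: January 25, 2013.
Last Friday of February 2013: February 22, 2013.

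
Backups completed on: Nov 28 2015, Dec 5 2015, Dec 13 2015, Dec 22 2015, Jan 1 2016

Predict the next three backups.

Gaps: 7, 8, 9, 10 days — each gap is 1 larger than the previous one.
Next gap: 11 days. Jan 1 2016 + 11 days = Jan 12 2016.
Next gap: 12 days. Jan 12 2016 + 12 days = Jan 24 2016.
Next gap: 13 days. Jan 24 2016 + 13 days = Feb 6 2016.

Jan 12 2016, Jan 24 2016, Feb 6 2016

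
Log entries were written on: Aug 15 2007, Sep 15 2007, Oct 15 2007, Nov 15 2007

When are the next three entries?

Each date is the 15th; the gaps (31, 30, 31) track the month lengths.
The rule is the 15th of each month.
Next: December 2007 → Dec 15 2007.
January 2008: Jan 15 2008.
February 2008: Feb 15 2008.

Dec 15 2007, Jan 15 2008, Feb 15 2008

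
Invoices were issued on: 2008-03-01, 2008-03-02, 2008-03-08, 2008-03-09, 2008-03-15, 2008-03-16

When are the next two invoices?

2008-03-22, 2008-03-23

The gap pattern 1, 6, 1, 6, 1 repeats every 2 events.
These are the Saturdays and Sundays of each week.
Next Saturday: 2008-03-22.
The following Sunday is 2008-03-23.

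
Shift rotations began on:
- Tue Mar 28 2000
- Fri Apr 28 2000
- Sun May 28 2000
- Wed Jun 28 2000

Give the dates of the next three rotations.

The day-of-month is always 28 (31, 30, 31 days between events).
So this recurs on the 28th of each month.
Next: July 2000 → Fri Jul 28 2000.
Next: August 2000 → Mon Aug 28 2000.
September 2000: Thu Sep 28 2000.

Fri Jul 28 2000, Mon Aug 28 2000, Thu Sep 28 2000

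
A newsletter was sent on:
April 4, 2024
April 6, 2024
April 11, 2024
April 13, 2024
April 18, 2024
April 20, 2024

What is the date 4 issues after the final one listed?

Gaps: 2, 5, 2, 5, 2 days — not constant, but cyclic with period 2.
The events fall on every Thursday and Saturday.
The following Thursday is April 25, 2024.
Next Saturday: April 27, 2024.
The following Thursday is May 2, 2024.
Next Saturday: May 4, 2024.

May 4, 2024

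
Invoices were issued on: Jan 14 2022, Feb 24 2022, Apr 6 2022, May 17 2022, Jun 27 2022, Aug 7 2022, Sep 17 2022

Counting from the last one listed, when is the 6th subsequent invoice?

May 21 2023

Every event comes 41 days after the last (41, 41, 41, 41, 41, 41).
Sep 17 2022 + 41 days = Oct 28 2022.
Oct 28 2022 + 41 days = Dec 8 2022.
Dec 8 2022 + 41 days = Jan 18 2023.
Jan 18 2023 + 41 days = Feb 28 2023.
Feb 28 2023 + 41 days = Apr 10 2023.
Apr 10 2023 + 41 days = May 21 2023.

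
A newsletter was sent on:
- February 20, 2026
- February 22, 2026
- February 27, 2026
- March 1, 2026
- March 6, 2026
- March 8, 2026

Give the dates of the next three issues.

March 13, 2026; March 15, 2026; March 20, 2026

The gap pattern 2, 5, 2, 5, 2 repeats every 2 events.
These are the Fridays and Sundays of each week.
Next Friday: March 13, 2026.
Next Sunday: March 15, 2026.
The following Friday is March 20, 2026.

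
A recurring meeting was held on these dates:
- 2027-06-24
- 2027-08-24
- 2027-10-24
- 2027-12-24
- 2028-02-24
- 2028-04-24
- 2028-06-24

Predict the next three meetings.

2028-08-24, 2028-10-24, 2028-12-24

The day-of-month is always 24 (61, 61, 61, 62, 60, 61 days between events).
So this recurs on the 24th of every 2 months.
Next: August 2028 → 2028-08-24.
October 2028: 2028-10-24.
December 2028: 2028-12-24.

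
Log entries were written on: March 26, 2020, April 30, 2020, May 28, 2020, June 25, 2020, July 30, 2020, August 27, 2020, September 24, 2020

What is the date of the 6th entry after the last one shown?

March 25, 2021

Every date is a Thursday; gaps 35, 28, 28, 35, 28, 28 days.
Each is the last Thursday of its month (at least one falls on the 29th or later, ruling out '4th Thursday').
Last Thursday of October 2020: October 29, 2020.
Last Thursday of November 2020: November 26, 2020.
Last Thursday of December 2020: December 31, 2020.
Last Thursday of January 2021: January 28, 2021.
Last Thursday of February 2021: February 25, 2021.
Last Thursday of March 2021: March 25, 2021.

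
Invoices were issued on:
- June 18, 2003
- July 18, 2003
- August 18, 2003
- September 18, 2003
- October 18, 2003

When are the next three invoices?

Each date is the 18th; the gaps (30, 31, 31, 30) track the month lengths.
The rule is the 18th of each month.
Next: November 2003 → November 18, 2003.
Next: December 2003 → December 18, 2003.
January 2004: January 18, 2004.

November 18, 2003; December 18, 2003; January 18, 2004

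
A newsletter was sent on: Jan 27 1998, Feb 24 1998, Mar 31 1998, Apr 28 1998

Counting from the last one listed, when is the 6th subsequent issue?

All Tuesdays; the gaps (28, 35, 28) vary with month length.
This is the last Tuesday of each month.
May 1998 ends with Tuesday May 26 1998.
Last Tuesday of June 1998: Jun 30 1998.
July 1998 ends with Tuesday Jul 28 1998.
Last Tuesday of August 1998: Aug 25 1998.
Last Tuesday of September 1998: Sep 29 1998.
Last Tuesday of October 1998: Oct 27 1998.

Oct 27 1998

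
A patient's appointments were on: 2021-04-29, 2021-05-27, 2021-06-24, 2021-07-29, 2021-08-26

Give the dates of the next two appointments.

All Thursdays; the gaps (28, 28, 35, 28) vary with month length.
This is the last Thursday of each month.
Last Thursday of September 2021: 2021-09-30.
October 2021 ends with Thursday 2021-10-28.

2021-09-30, 2021-10-28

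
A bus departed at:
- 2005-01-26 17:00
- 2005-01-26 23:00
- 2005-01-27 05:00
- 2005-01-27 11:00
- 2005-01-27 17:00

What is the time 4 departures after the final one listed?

Spacing: 6, 6, 6, 6 h — constant 6 h.
2005-01-27 17:00 + 6 h = 2005-01-27 23:00.
2005-01-27 23:00 + 6 h = 2005-01-28 05:00.
2005-01-28 05:00 + 6 h = 2005-01-28 11:00.
2005-01-28 11:00 + 6 h = 2005-01-28 17:00.

2005-01-28 17:00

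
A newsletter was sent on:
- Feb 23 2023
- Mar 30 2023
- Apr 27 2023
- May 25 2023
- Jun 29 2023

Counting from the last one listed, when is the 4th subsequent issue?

Oct 26 2023

All Thursdays; the gaps (35, 28, 28, 35) vary with month length.
This is the last Thursday of each month.
Last Thursday of July 2023: Jul 27 2023.
Last Thursday of August 2023: Aug 31 2023.
Last Thursday of September 2023: Sep 28 2023.
October 2023 ends with Thursday Oct 26 2023.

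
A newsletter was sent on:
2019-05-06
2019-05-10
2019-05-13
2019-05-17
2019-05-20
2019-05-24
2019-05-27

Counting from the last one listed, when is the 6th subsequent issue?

Every event lands on a Monday or Friday (gaps cycle 4, 3, 4, 3, 4, 3).
So the schedule is: every Monday and Friday.
The following Friday is 2019-05-31.
Next Monday: 2019-06-03.
The following Friday is 2019-06-07.
Next Monday: 2019-06-10.
Next Friday: 2019-06-14.
The following Monday is 2019-06-17.

2019-06-17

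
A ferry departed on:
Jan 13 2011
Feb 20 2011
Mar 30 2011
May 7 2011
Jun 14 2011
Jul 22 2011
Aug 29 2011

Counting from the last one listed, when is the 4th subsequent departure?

Jan 28 2012

Every event comes 38 days after the last (38, 38, 38, 38, 38, 38).
Aug 29 2011 + 38 days = Oct 6 2011.
Oct 6 2011 + 38 days = Nov 13 2011.
Nov 13 2011 + 38 days = Dec 21 2011.
Dec 21 2011 + 38 days = Jan 28 2012.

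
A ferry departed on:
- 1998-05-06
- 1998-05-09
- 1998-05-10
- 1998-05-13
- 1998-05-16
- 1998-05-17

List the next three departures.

The gap pattern 3, 1, 3, 3, 1 repeats every 3 events.
These are the Wednesdays, Saturdays and Sundays of each week.
The following Wednesday is 1998-05-20.
The following Saturday is 1998-05-23.
The following Sunday is 1998-05-24.

1998-05-20, 1998-05-23, 1998-05-24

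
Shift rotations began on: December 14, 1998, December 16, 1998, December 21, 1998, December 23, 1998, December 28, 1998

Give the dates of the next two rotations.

Gaps: 2, 5, 2, 5 days — not constant, but cyclic with period 2.
The events fall on every Monday and Wednesday.
Next Wednesday: December 30, 1998.
The following Monday is January 4, 1999.

December 30, 1998; January 4, 1999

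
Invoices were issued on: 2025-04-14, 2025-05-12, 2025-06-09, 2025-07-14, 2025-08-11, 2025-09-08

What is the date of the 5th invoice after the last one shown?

2026-02-09

These are Mondays at 28- or 35-day spacing (28, 28, 35, 28, 28).
The pattern: 2nd Monday of the month.
2nd Monday of October 2025: 2025-10-13.
November 2025 — 2nd Monday is 2025-11-10.
2nd Monday of December 2025: 2025-12-08.
January 2026 — 2nd Monday is 2026-01-12.
2nd Monday of February 2026: 2026-02-09.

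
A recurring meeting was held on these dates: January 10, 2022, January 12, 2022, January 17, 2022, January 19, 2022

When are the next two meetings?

January 24, 2022; January 26, 2022

Gaps: 2, 5, 2 days — not constant, but cyclic with period 2.
The events fall on every Monday and Wednesday.
Next Monday: January 24, 2022.
The following Wednesday is January 26, 2022.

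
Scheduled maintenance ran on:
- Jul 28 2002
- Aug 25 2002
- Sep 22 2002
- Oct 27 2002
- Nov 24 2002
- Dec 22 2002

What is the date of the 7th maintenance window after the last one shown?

All dates are Sundays, 28, 28, 35, 28, 28 days apart.
Specifically, the 4th Sunday of each month.
January 2003 — 4th Sunday is Jan 26 2003.
February 2003 — 4th Sunday is Feb 23 2003.
March 2003 — 4th Sunday is Mar 23 2003.
April 2003 — 4th Sunday is Apr 27 2003.
May 2003 — 4th Sunday is May 25 2003.
June 2003 — 4th Sunday is Jun 22 2003.
July 2003 — 4th Sunday is Jul 27 2003.

Jul 27 2003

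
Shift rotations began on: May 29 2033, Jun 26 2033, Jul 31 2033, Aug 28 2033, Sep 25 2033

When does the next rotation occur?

Oct 30 2033

Every date is a Sunday; gaps 28, 35, 28, 28 days.
Each is the last Sunday of its month (at least one falls on the 29th or later, ruling out '4th Sunday').
Last Sunday of October 2033: Oct 30 2033.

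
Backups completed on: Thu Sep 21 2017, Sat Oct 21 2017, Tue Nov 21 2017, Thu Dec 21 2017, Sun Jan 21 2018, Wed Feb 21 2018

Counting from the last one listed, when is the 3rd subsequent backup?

Gaps: 30, 31, 30, 31, 31 days — not constant. Every event is on the 21st of the month.
Pattern: the 21st of each month.
March 2018: Wed Mar 21 2018.
Next: April 2018 → Sat Apr 21 2018.
May 2018: Mon May 21 2018.

Mon May 21 2018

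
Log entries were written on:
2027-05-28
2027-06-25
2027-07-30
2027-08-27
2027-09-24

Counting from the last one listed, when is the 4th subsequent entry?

These are Fridays with 28, 35, 28, 28-day gaps.
Each is the final Friday of its month — 2027-07-30 is past the 28th, so '4th Friday' doesn't fit.
Last Friday of October 2027: 2027-10-29.
Last Friday of November 2027: 2027-11-26.
December 2027 ends with Friday 2027-12-31.
January 2028 ends with Friday 2028-01-28.

2028-01-28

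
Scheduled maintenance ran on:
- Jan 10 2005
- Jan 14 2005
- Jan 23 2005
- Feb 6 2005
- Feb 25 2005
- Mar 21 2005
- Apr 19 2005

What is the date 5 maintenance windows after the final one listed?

Nov 25 2005

Gaps: 4, 9, 14, 19, 24, 29 days — each gap is 5 larger than the previous one.
Next gap: 34 days. Apr 19 2005 + 34 days = May 23 2005.
Next gap: 39 days. May 23 2005 + 39 days = Jul 1 2005.
Next gap: 44 days. Jul 1 2005 + 44 days = Aug 14 2005.
Next gap: 49 days. Aug 14 2005 + 49 days = Oct 2 2005.
Next gap: 54 days. Oct 2 2005 + 54 days = Nov 25 2005.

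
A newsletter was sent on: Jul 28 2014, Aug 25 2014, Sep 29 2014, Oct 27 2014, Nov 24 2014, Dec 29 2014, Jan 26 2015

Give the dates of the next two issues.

Feb 23 2015, Mar 30 2015

Every date is a Monday; gaps 28, 35, 28, 28, 35, 28 days.
Each is the last Monday of its month (at least one falls on the 29th or later, ruling out '4th Monday').
February 2015 ends with Monday Feb 23 2015.
March 2015 ends with Monday Mar 30 2015.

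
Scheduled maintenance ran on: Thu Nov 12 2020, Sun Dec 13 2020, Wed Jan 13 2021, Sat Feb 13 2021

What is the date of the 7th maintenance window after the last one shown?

The spacing is 31, 31, 31 days — always 31 days.
Sat Feb 13 2021 + 31 days = Tue Mar 16 2021.
Tue Mar 16 2021 + 31 days = Fri Apr 16 2021.
Fri Apr 16 2021 + 31 days = Mon May 17 2021.
Mon May 17 2021 + 31 days = Thu Jun 17 2021.
Thu Jun 17 2021 + 31 days = Sun Jul 18 2021.
Sun Jul 18 2021 + 31 days = Wed Aug 18 2021.
Wed Aug 18 2021 + 31 days = Sat Sep 18 2021.

Sat Sep 18 2021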